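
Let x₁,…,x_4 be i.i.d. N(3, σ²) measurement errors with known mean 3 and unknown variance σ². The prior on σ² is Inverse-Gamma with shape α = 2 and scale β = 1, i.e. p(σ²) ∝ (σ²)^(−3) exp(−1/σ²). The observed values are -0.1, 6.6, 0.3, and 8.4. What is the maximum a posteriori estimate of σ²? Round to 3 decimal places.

σ̂²_MAP = 6.102

Sum of squared deviations about the known mean: SS = (-0.1−3)² + (6.6−3)² + (0.3−3)² + (8.4−3)² = 59.02.
The Normal likelihood contributes (σ²)^(−n/2) exp(−SS/(2σ²)), so the posterior is Inverse-Gamma(α + n/2, β + SS/2) = Inverse-Gamma(4, 30.51).
The mode of Inverse-Gamma(a, b) is b/(a+1) = 30.51/5 ≈ 6.102.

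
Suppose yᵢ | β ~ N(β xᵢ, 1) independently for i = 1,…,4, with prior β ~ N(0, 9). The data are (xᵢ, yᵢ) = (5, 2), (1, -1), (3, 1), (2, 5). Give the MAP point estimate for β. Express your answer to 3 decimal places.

β̂_MAP = 0.563

log p(β | y) = −Σ(yᵢ − βxᵢ)²/(2·1) − β²/(2·9) + const.
Setting the derivative to zero: Σxᵢ(yᵢ − βxᵢ)/1 − β/9 = 0, so β = Σxᵢyᵢ / (Σxᵢ² + σ²/τ²).
Σxᵢyᵢ = 5·2 + 1·(-1) + 3·1 + 2·5 = 22; Σxᵢ² = 39; σ²/τ² = 1/9.
β̂_MAP = 22 / (39 + 1/9) = 22/(352/9) = 9/16 ≈ 0.563.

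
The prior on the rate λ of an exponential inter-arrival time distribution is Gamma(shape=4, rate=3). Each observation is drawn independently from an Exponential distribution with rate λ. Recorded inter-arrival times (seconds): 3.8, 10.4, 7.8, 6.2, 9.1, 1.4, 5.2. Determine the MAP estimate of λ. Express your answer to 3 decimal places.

The Exponential(rate=λ) likelihood is ∝ λ^n e^(−λΣtᵢ). Here n = 7 and Σtᵢ = 3.8 + 10.4 + 7.8 + 6.2 + 9.1 + 1.4 + 5.2 = 43.9.
Posterior ∝ λ^3e^(−3λ) · λ^7e^(−43.9λ) = λ^10e^(−46.9λ), i.e. Gamma(11, 46.9).
Mode = (a−1)/b = 10/46.9 ≈ 0.213.

λ̂_MAP = 0.213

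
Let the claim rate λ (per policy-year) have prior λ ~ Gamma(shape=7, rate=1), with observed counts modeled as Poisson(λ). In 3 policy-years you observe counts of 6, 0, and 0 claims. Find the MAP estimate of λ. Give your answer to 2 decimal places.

λ̂_MAP = 3.00

Σxᵢ = 6+0+0 = 6, with n = 3.
Posterior ∝ λ^6e^(−1λ) · λ^6e^(−3λ) = λ^12e^(−4λ), i.e. Gamma(shape=13, rate=4).
The mode of a Gamma(a, b) with a ≥ 1 (shape–rate) is (a−1)/b = 12/4 ≈ 3.00.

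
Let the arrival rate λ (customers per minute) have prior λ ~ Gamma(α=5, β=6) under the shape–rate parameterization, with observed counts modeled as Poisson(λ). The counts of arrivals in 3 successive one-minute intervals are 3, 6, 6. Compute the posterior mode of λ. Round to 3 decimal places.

Σxᵢ = 3+6+6 = 15, with n = 3.
Posterior ∝ λ^4e^(−6λ) · λ^15e^(−3λ) = λ^19e^(−9λ), i.e. Gamma(shape=20, rate=9).
The mode of a Gamma(a, b) with a ≥ 1 (shape–rate) is (a−1)/b = 19/9 ≈ 2.111.

λ̂_MAP = 2.111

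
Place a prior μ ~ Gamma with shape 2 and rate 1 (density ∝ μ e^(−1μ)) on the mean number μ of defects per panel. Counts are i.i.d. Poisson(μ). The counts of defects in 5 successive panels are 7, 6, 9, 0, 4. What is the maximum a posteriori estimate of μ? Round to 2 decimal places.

μ̂_MAP = 4.50

Σxᵢ = 7+6+9+0+4 = 26, with n = 5.
Posterior ∝ μe^(−1μ) · μ^26e^(−5μ) = μ^27e^(−6μ), i.e. Gamma(shape=28, rate=6).
The mode of a Gamma(a, b) with a ≥ 1 (shape–rate) is (a−1)/b = 27/6 ≈ 4.50.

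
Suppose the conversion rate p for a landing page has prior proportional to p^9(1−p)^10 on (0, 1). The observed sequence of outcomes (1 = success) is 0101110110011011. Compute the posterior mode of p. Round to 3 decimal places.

p̂_MAP = 0.543

The prior density ∝ p^9(1−p)^10 is the kernel of Beta(10, 11).
Data: 10 successes in 16 trials (from the sequence). The binomial likelihood contributes p^10(1−p)^6, so the posterior is Beta(10+10, 11+6) = Beta(20, 17).
For Beta(a, b) with a, b > 1 the mode is (a−1)/(a+b−2) = 19/35 ≈ 0.543.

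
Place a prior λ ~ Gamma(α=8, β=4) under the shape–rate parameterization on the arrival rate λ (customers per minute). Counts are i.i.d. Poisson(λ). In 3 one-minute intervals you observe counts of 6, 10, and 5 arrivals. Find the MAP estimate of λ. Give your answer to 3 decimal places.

Σxᵢ = 6+10+5 = 21, with n = 3.
Posterior ∝ λ^7e^(−4λ) · λ^21e^(−3λ) = λ^28e^(−7λ), i.e. Gamma(shape=29, rate=7).
The mode of a Gamma(a, b) with a ≥ 1 (shape–rate) is (a−1)/b = 28/7 ≈ 4.000.

λ̂_MAP = 4.000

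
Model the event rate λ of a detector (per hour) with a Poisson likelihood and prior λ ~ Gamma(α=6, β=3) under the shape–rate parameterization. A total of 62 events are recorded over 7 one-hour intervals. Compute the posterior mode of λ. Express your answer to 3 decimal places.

Σxᵢ = 62, n = 7.
Posterior ∝ λ^5e^(−3λ) · λ^62e^(−7λ) = λ^67e^(−10λ), i.e. Gamma(shape=68, rate=10).
The mode of a Gamma(a, b) with a ≥ 1 (shape–rate) is (a−1)/b = 67/10 ≈ 6.700.

λ̂_MAP = 6.700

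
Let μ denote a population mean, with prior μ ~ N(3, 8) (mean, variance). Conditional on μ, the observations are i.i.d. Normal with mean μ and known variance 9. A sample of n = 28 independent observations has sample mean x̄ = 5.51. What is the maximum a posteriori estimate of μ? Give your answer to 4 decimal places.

n = 28, x̄ = 5.51.
For a Normal prior and Normal likelihood with known variance, the posterior is Normal; its mode equals its mean, the precision-weighted average.
Prior precision 1/σ₀² = 1/8 = 0.125; data precision n/σ² = 28/9.
μ̂ = (0.125·3 + (28/9)·5.51) / (0.125 + 28/9) = (31531/1800)/(233/72) = 31531/5825 ≈ 5.4130.

μ̂_MAP = 5.4130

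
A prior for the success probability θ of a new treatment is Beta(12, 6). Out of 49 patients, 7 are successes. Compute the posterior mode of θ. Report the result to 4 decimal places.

Prior: Beta(12, 6).
Data: 7 successes in 49 trials. The binomial likelihood contributes θ^7(1−θ)^42, so the posterior is Beta(12+7, 6+42) = Beta(19, 48).
For Beta(a, b) with a, b > 1 the mode is (a−1)/(a+b−2) = 18/65 ≈ 0.2769.

θ̂_MAP = 0.2769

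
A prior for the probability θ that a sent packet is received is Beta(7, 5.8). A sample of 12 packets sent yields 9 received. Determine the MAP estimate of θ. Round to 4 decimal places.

Prior: Beta(7, 5.8).
Data: 9 successes in 12 trials. The binomial likelihood contributes θ^9(1−θ)^3, so the posterior is Beta(7+9, 5.8+3) = Beta(16, 8.8).
For Beta(a, b) with a, b > 1 the mode is (a−1)/(a+b−2) = 15/22.8 ≈ 0.6579.

θ̂_MAP = 0.6579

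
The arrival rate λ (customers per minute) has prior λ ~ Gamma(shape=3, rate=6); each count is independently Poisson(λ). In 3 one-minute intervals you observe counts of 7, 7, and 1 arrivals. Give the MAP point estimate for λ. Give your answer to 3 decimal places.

Σxᵢ = 7+7+1 = 15, with n = 3.
Posterior ∝ λ^2e^(−6λ) · λ^15e^(−3λ) = λ^17e^(−9λ), i.e. Gamma(shape=18, rate=9).
The mode of a Gamma(a, b) with a ≥ 1 (shape–rate) is (a−1)/b = 17/9 ≈ 1.889.

λ̂_MAP = 1.889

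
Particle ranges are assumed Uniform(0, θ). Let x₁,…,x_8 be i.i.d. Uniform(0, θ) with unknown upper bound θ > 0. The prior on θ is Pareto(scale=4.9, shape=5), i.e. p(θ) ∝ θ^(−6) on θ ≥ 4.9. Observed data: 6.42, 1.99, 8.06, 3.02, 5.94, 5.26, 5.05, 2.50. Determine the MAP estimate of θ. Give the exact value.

The Uniform(0, θ) likelihood is θ^(−n) for θ ≥ max(xᵢ), zero otherwise. Here max(xᵢ) = 8.06.
Posterior ∝ θ^(−6) · θ^(−8) = θ^(−14) on θ ≥ max(4.9, 8.06) = 8.06.
This density is strictly decreasing in θ, so the posterior mode lies at the lower boundary of the support.

θ̂_MAP = 8.06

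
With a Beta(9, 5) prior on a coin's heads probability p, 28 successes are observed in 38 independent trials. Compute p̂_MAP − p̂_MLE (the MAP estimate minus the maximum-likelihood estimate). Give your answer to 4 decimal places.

Posterior is Beta(37, 15); MAP = (37−1)/(52−2) = 36/50 ≈ 0.72000.
MLE ignores the prior: p̂_MLE = k/n = 28/38 ≈ 0.73684.
Difference = 36/50 − 28/38 = -8/475 ≈ -0.0168.

MAP − MLE = -0.0168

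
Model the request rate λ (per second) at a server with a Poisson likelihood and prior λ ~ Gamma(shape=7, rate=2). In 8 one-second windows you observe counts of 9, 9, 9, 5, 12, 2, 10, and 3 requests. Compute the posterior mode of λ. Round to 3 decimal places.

λ̂_MAP = 6.500

Σxᵢ = 9+9+9+5+12+2+10+3 = 59, with n = 8.
Posterior ∝ λ^6e^(−2λ) · λ^59e^(−8λ) = λ^65e^(−10λ), i.e. Gamma(shape=66, rate=10).
The mode of a Gamma(a, b) with a ≥ 1 (shape–rate) is (a−1)/b = 65/10 ≈ 6.500.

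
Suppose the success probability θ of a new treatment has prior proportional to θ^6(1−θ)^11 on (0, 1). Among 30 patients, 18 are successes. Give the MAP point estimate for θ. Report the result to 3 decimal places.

θ̂_MAP = 0.511

The prior density ∝ θ^6(1−θ)^11 is the kernel of Beta(7, 12).
Data: 18 successes in 30 trials. The binomial likelihood contributes θ^18(1−θ)^12, so the posterior is Beta(7+18, 12+12) = Beta(25, 24).
For Beta(a, b) with a, b > 1 the mode is (a−1)/(a+b−2) = 24/47 ≈ 0.511.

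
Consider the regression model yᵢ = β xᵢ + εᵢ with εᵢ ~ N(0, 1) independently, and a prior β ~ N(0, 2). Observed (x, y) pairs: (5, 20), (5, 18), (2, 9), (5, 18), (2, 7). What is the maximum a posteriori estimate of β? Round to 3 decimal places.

log p(β | y) = −Σ(yᵢ − βxᵢ)²/(2·1) − β²/(2·2) + const.
Setting the derivative to zero: Σxᵢ(yᵢ − βxᵢ)/1 − β/2 = 0, so β = Σxᵢyᵢ / (Σxᵢ² + σ²/τ²).
Σxᵢyᵢ = 5·20 + 5·18 + 2·9 + 5·18 + 2·7 = 312; Σxᵢ² = 83; σ²/τ² = 0.5.
β̂_MAP = 312 / (83 + 0.5) = 312/83.5 ≈ 3.737.

β̂_MAP = 3.737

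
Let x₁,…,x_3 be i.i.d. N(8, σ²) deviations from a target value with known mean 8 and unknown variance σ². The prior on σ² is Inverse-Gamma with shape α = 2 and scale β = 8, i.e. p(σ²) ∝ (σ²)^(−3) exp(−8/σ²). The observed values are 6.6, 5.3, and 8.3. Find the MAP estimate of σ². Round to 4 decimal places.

Sum of squared deviations about the known mean: SS = (6.6−8)² + (5.3−8)² + (8.3−8)² = 9.34.
The Normal likelihood contributes (σ²)^(−n/2) exp(−SS/(2σ²)), so the posterior is Inverse-Gamma(α + n/2, β + SS/2) = Inverse-Gamma(3.5, 12.67).
The mode of Inverse-Gamma(a, b) is b/(a+1) = 12.67/4.5 ≈ 2.8156.

σ̂²_MAP = 2.8156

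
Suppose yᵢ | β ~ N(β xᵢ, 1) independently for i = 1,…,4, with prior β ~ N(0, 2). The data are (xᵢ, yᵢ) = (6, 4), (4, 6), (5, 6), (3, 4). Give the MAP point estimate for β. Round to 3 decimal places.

log p(β | y) = −Σ(yᵢ − βxᵢ)²/(2·1) − β²/(2·2) + const.
Setting the derivative to zero: Σxᵢ(yᵢ − βxᵢ)/1 − β/2 = 0, so β = Σxᵢyᵢ / (Σxᵢ² + σ²/τ²).
Σxᵢyᵢ = 6·4 + 4·6 + 5·6 + 3·4 = 90; Σxᵢ² = 86; σ²/τ² = 0.5.
β̂_MAP = 90 / (86 + 0.5) = 90/86.5 ≈ 1.040.

β̂_MAP = 1.040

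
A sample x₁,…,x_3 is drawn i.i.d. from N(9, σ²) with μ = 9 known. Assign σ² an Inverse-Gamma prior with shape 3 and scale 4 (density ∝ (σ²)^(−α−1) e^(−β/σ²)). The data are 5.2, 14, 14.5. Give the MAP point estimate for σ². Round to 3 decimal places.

Sum of squared deviations about the known mean: SS = (5.2−9)² + (14−9)² + (14.5−9)² = 69.69.
The Normal likelihood contributes (σ²)^(−n/2) exp(−SS/(2σ²)), so the posterior is Inverse-Gamma(α + n/2, β + SS/2) = Inverse-Gamma(4.5, 38.845).
The mode of Inverse-Gamma(a, b) is b/(a+1) = 38.845/5.5 ≈ 7.063.

σ̂²_MAP = 7.063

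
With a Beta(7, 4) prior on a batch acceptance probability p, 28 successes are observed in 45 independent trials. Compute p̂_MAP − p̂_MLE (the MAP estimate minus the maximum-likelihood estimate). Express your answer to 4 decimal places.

Posterior is Beta(35, 21); MAP = (35−1)/(56−2) = 34/54 ≈ 0.62963.
MLE ignores the prior: p̂_MLE = k/n = 28/45 ≈ 0.62222.
Difference = 34/54 − 28/45 = 1/135 ≈ 0.0074.

MAP − MLE = 0.0074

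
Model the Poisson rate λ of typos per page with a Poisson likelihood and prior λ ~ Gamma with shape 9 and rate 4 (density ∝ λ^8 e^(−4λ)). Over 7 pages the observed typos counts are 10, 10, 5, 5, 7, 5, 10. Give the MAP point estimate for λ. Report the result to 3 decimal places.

λ̂_MAP = 5.455

Σxᵢ = 10+10+5+5+7+5+10 = 52, with n = 7.
Posterior ∝ λ^8e^(−4λ) · λ^52e^(−7λ) = λ^60e^(−11λ), i.e. Gamma(shape=61, rate=11).
The mode of a Gamma(a, b) with a ≥ 1 (shape–rate) is (a−1)/b = 60/11 ≈ 5.455.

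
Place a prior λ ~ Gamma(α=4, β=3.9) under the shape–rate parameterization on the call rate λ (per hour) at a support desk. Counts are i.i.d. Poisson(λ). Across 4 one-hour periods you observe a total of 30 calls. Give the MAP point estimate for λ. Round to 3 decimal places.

Σxᵢ = 30, n = 4.
Posterior ∝ λ^3e^(−3.9λ) · λ^30e^(−4λ) = λ^33e^(−7.9λ), i.e. Gamma(shape=34, rate=7.9).
The mode of a Gamma(a, b) with a ≥ 1 (shape–rate) is (a−1)/b = 33/7.9 ≈ 4.177.

λ̂_MAP = 4.177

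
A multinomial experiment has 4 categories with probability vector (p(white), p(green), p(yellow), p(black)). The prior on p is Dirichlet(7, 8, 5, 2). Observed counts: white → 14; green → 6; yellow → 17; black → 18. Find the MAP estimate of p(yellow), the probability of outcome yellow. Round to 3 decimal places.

MAP estimate of p(yellow) = 0.288

The posterior is Dirichlet(αᵢ + nᵢ) = Dirichlet(21, 14, 22, 20).
For a Dirichlet(a₁,…,a_K) with all aᵢ > 1, the mode has j-th component (aⱼ − 1)/(Σaᵢ − K).
Here Σaᵢ = 77 and K = 4, so p(yellow) = (22 − 1)/(77 − 4) = 21/73 ≈ 0.288.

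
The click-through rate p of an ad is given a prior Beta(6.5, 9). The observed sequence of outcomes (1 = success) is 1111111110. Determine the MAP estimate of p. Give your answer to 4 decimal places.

p̂_MAP = 0.6170

Prior: Beta(6.5, 9).
Data: 9 successes in 10 trials (from the sequence). The binomial likelihood contributes p^9(1−p)^1, so the posterior is Beta(6.5+9, 9+1) = Beta(15.5, 10).
For Beta(a, b) with a, b > 1 the mode is (a−1)/(a+b−2) = 14.5/23.5 ≈ 0.6170.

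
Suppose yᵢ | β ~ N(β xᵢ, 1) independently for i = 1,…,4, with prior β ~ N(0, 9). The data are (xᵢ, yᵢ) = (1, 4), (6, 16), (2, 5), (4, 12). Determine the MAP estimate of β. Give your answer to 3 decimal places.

log p(β | y) = −Σ(yᵢ − βxᵢ)²/(2·1) − β²/(2·9) + const.
Setting the derivative to zero: Σxᵢ(yᵢ − βxᵢ)/1 − β/9 = 0, so β = Σxᵢyᵢ / (Σxᵢ² + σ²/τ²).
Σxᵢyᵢ = 1·4 + 6·16 + 2·5 + 4·12 = 158; Σxᵢ² = 57; σ²/τ² = 1/9.
β̂_MAP = 158 / (57 + 1/9) = 158/(514/9) = 711/257 ≈ 2.767.

β̂_MAP = 2.767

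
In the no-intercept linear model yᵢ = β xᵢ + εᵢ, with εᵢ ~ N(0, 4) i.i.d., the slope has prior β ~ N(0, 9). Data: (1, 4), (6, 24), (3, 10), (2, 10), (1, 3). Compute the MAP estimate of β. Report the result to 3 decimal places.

log p(β | y) = −Σ(yᵢ − βxᵢ)²/(2·4) − β²/(2·9) + const.
Setting the derivative to zero: Σxᵢ(yᵢ − βxᵢ)/4 − β/9 = 0, so β = Σxᵢyᵢ / (Σxᵢ² + σ²/τ²).
Σxᵢyᵢ = 1·4 + 6·24 + 3·10 + 2·10 + 1·3 = 201; Σxᵢ² = 51; σ²/τ² = 4/9.
β̂_MAP = 201 / (51 + 4/9) = 201/(463/9) = 1809/463 ≈ 3.907.

β̂_MAP = 3.907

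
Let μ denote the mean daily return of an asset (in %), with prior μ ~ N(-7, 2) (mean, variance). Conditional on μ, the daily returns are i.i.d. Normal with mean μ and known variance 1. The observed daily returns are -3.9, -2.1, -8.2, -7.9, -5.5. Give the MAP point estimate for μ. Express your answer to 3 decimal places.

μ̂_MAP = -5.655

n = 5; x̄ = ((-3.9) + (-2.1) + (-8.2) + (-7.9) + (-5.5))/5 = -27.6/5 = -5.52.
For a Normal prior and Normal likelihood with known variance, the posterior is Normal; its mode equals its mean, the precision-weighted average.
Prior precision 1/σ₀² = 1/2 = 0.5; data precision n/σ² = 5/1 = 5.
μ̂ = (0.5·(-7) + 5·(-5.52)) / (0.5 + 5) = (-31.1)/5.5 = -311/55 ≈ -5.655.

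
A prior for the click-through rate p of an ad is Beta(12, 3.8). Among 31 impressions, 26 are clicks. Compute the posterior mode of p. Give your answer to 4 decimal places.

p̂_MAP = 0.8259

Prior: Beta(12, 3.8).
Data: 26 successes in 31 trials. The binomial likelihood contributes p^26(1−p)^5, so the posterior is Beta(12+26, 3.8+5) = Beta(38, 8.8).
For Beta(a, b) with a, b > 1 the mode is (a−1)/(a+b−2) = 37/44.8 ≈ 0.8259.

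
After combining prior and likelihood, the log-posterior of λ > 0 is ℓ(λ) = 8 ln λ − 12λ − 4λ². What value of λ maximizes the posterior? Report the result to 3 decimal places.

ℓ'(λ) = 8/λ − 12 − 8λ. Setting this to zero and multiplying by λ: 8λ² + 12λ − 8 = 0.
λ = (−12 + √(12² + 4·8·8)) / (2·8) = (−12 + √400) / 16 = (−12 + 20)/16 = 1/2.
ℓ''(λ) = −8/λ² − 8 < 0, confirming a maximum.

λ̂_MAP = 0.500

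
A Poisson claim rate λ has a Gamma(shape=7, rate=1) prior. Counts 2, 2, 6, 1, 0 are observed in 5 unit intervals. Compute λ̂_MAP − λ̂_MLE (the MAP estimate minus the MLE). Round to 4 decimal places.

MAP − MLE = 0.6333

Σxᵢ = 11. Posterior is Gamma(18, 6); MAP = (18−1)/6 = 17/6 ≈ 2.83333.
MLE = x̄ = 11/5 ≈ 2.20000.
Difference = 17/6 − 11/5 = 19/30 ≈ 0.6333.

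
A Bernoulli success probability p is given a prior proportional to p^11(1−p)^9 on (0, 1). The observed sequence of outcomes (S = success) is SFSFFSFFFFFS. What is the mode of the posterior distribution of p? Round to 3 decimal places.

p̂_MAP = 0.469

The prior density ∝ p^11(1−p)^9 is the kernel of Beta(12, 10).
Data: 4 successes in 12 trials (from the sequence). The binomial likelihood contributes p^4(1−p)^8, so the posterior is Beta(12+4, 10+8) = Beta(16, 18).
For Beta(a, b) with a, b > 1 the mode is (a−1)/(a+b−2) = 15/32 ≈ 0.469.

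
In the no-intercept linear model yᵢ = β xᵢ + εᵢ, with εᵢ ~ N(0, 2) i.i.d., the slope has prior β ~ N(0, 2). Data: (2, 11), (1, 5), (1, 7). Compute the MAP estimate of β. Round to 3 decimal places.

log p(β | y) = −Σ(yᵢ − βxᵢ)²/(2·2) − β²/(2·2) + const.
Setting the derivative to zero: Σxᵢ(yᵢ − βxᵢ)/2 − β/2 = 0, so β = Σxᵢyᵢ / (Σxᵢ² + σ²/τ²).
Σxᵢyᵢ = 2·11 + 1·5 + 1·7 = 34; Σxᵢ² = 6; σ²/τ² = 1.
β̂_MAP = 34 / (6 + 1) = 34/7 ≈ 4.857.

β̂_MAP = 4.857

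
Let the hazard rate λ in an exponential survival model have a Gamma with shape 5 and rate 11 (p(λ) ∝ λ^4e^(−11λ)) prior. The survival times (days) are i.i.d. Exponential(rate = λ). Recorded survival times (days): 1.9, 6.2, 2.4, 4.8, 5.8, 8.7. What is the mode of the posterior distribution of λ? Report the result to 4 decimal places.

λ̂_MAP = 0.2451

The Exponential(rate=λ) likelihood is ∝ λ^n e^(−λΣtᵢ). Here n = 6 and Σtᵢ = 1.9 + 6.2 + 2.4 + 4.8 + 5.8 + 8.7 = 29.8.
Posterior ∝ λ^4e^(−11λ) · λ^6e^(−29.8λ) = λ^10e^(−40.8λ), i.e. Gamma(11, 40.8).
Mode = (a−1)/b = 10/40.8 ≈ 0.2451.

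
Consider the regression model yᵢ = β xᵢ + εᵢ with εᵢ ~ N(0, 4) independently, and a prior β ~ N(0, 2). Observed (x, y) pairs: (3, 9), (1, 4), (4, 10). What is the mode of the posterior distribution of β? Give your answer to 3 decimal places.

log p(β | y) = −Σ(yᵢ − βxᵢ)²/(2·4) − β²/(2·2) + const.
Setting the derivative to zero: Σxᵢ(yᵢ − βxᵢ)/4 − β/2 = 0, so β = Σxᵢyᵢ / (Σxᵢ² + σ²/τ²).
Σxᵢyᵢ = 3·9 + 1·4 + 4·10 = 71; Σxᵢ² = 26; σ²/τ² = 2.
β̂_MAP = 71 / (26 + 2) = 71/28 ≈ 2.536.

β̂_MAP = 2.536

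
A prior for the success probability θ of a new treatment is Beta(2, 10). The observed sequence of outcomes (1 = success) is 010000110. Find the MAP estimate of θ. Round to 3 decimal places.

θ̂_MAP = 0.211

Prior: Beta(2, 10).
Data: 3 successes in 9 trials (from the sequence). The binomial likelihood contributes θ^3(1−θ)^6, so the posterior is Beta(2+3, 10+6) = Beta(5, 16).
For Beta(a, b) with a, b > 1 the mode is (a−1)/(a+b−2) = 4/19 ≈ 0.211.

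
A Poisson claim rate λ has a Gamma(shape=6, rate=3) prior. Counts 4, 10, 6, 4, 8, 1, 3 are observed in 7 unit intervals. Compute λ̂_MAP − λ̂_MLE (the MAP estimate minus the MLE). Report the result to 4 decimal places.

MAP − MLE = -1.0429

Σxᵢ = 36. Posterior is Gamma(42, 10); MAP = (42−1)/10 = 41/10 ≈ 4.10000.
MLE = x̄ = 36/7 ≈ 5.14286.
Difference = 41/10 − 36/7 = -73/70 ≈ -1.0429.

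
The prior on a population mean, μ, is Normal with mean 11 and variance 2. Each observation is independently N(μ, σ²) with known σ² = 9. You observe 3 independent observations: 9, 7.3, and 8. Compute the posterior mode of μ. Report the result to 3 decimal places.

μ̂_MAP = 9.840

n = 3; x̄ = (9 + 7.3 + 8)/3 = 24.3/3 = 8.1.
For a Normal prior and Normal likelihood with known variance, the posterior is Normal; its mode equals its mean, the precision-weighted average.
Prior precision 1/σ₀² = 1/2 = 0.5; data precision n/σ² = 3/9 = 1/3.
μ̂ = (0.5·11 + (1/3)·8.1) / (0.5 + 1/3) = 8.2/(5/6) = 9.840.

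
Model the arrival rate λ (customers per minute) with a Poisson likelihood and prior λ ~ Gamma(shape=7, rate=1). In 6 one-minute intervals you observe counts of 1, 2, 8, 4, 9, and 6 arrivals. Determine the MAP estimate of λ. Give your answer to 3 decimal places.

λ̂_MAP = 5.143

Σxᵢ = 1+2+8+4+9+6 = 30, with n = 6.
Posterior ∝ λ^6e^(−1λ) · λ^30e^(−6λ) = λ^36e^(−7λ), i.e. Gamma(shape=37, rate=7).
The mode of a Gamma(a, b) with a ≥ 1 (shape–rate) is (a−1)/b = 36/7 ≈ 5.143.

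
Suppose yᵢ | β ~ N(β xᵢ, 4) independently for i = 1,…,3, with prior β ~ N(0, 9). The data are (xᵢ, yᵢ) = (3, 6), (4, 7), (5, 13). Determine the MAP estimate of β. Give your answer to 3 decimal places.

log p(β | y) = −Σ(yᵢ − βxᵢ)²/(2·4) − β²/(2·9) + const.
Setting the derivative to zero: Σxᵢ(yᵢ − βxᵢ)/4 − β/9 = 0, so β = Σxᵢyᵢ / (Σxᵢ² + σ²/τ²).
Σxᵢyᵢ = 3·6 + 4·7 + 5·13 = 111; Σxᵢ² = 50; σ²/τ² = 4/9.
β̂_MAP = 111 / (50 + 4/9) = 111/(454/9) = 999/454 ≈ 2.200.

β̂_MAP = 2.200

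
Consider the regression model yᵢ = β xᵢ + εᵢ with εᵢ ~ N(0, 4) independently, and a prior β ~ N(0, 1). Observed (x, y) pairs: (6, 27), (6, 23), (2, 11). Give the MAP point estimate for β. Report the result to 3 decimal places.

log p(β | y) = −Σ(yᵢ − βxᵢ)²/(2·4) − β²/(2·1) + const.
Setting the derivative to zero: Σxᵢ(yᵢ − βxᵢ)/4 − β/1 = 0, so β = Σxᵢyᵢ / (Σxᵢ² + σ²/τ²).
Σxᵢyᵢ = 6·27 + 6·23 + 2·11 = 322; Σxᵢ² = 76; σ²/τ² = 4.
β̂_MAP = 322 / (76 + 4) = 322/80 ≈ 4.025.

β̂_MAP = 4.025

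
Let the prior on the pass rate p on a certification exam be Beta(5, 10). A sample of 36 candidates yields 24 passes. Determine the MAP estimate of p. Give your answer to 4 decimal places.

p̂_MAP = 0.5714

Prior: Beta(5, 10).
Data: 24 successes in 36 trials. The binomial likelihood contributes p^24(1−p)^12, so the posterior is Beta(5+24, 10+12) = Beta(29, 22).
For Beta(a, b) with a, b > 1 the mode is (a−1)/(a+b−2) = 28/49 ≈ 0.5714.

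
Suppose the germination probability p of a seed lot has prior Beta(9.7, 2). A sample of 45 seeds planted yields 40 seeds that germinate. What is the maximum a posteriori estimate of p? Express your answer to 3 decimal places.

Prior: Beta(9.7, 2).
Data: 40 successes in 45 trials. The binomial likelihood contributes p^40(1−p)^5, so the posterior is Beta(9.7+40, 2+5) = Beta(49.7, 7).
For Beta(a, b) with a, b > 1 the mode is (a−1)/(a+b−2) = 48.7/54.7 ≈ 0.890.

p̂_MAP = 0.890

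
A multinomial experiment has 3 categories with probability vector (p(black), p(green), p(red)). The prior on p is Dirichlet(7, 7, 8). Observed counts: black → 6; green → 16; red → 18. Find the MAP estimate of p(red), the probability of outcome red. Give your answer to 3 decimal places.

The posterior is Dirichlet(αᵢ + nᵢ) = Dirichlet(13, 23, 26).
For a Dirichlet(a₁,…,a_K) with all aᵢ > 1, the mode has j-th component (aⱼ − 1)/(Σaᵢ − K).
Here Σaᵢ = 62 and K = 3, so p(red) = (26 − 1)/(62 − 3) = 25/59 ≈ 0.424.

MAP estimate of p(red) = 0.424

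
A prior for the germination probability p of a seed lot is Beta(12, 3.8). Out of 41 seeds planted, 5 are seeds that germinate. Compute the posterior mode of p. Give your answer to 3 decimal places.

Prior: Beta(12, 3.8).
Data: 5 successes in 41 trials. The binomial likelihood contributes p^5(1−p)^36, so the posterior is Beta(12+5, 3.8+36) = Beta(17, 39.8).
For Beta(a, b) with a, b > 1 the mode is (a−1)/(a+b−2) = 16/54.8 ≈ 0.292.

p̂_MAP = 0.292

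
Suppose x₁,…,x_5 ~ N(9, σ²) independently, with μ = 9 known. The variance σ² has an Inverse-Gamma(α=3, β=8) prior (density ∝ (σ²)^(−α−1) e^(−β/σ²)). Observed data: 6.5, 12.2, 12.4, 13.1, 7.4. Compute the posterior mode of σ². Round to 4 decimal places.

σ̂²_MAP = 4.8785

Sum of squared deviations about the known mean: SS = (6.5−9)² + (12.2−9)² + (12.4−9)² + (13.1−9)² + (7.4−9)² = 47.42.
The Normal likelihood contributes (σ²)^(−n/2) exp(−SS/(2σ²)), so the posterior is Inverse-Gamma(α + n/2, β + SS/2) = Inverse-Gamma(5.5, 31.71).
The mode of Inverse-Gamma(a, b) is b/(a+1) = 31.71/6.5 ≈ 4.8785.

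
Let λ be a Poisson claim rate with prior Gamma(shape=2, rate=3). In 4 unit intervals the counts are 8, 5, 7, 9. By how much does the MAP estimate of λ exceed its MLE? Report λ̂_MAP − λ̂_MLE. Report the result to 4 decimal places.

Σxᵢ = 29. Posterior is Gamma(31, 7); MAP = (31−1)/7 = 30/7 ≈ 4.28571.
MLE = x̄ = 29/4 ≈ 7.25000.
Difference = 30/7 − 29/4 = -83/28 ≈ -2.9643.

MAP − MLE = -2.9643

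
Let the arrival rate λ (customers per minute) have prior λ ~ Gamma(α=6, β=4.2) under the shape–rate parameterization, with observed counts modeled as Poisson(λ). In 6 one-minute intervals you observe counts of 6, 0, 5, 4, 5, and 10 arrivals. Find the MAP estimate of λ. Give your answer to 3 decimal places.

Σxᵢ = 6+0+5+4+5+10 = 30, with n = 6.
Posterior ∝ λ^5e^(−4.2λ) · λ^30e^(−6λ) = λ^35e^(−10.2λ), i.e. Gamma(shape=36, rate=10.2).
The mode of a Gamma(a, b) with a ≥ 1 (shape–rate) is (a−1)/b = 35/10.2 ≈ 3.431.

λ̂_MAP = 3.431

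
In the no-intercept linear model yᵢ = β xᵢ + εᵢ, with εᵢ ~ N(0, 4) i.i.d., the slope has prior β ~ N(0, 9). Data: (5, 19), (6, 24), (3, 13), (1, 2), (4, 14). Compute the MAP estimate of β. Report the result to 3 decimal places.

β̂_MAP = 3.842

log p(β | y) = −Σ(yᵢ − βxᵢ)²/(2·4) − β²/(2·9) + const.
Setting the derivative to zero: Σxᵢ(yᵢ − βxᵢ)/4 − β/9 = 0, so β = Σxᵢyᵢ / (Σxᵢ² + σ²/τ²).
Σxᵢyᵢ = 5·19 + 6·24 + 3·13 + 1·2 + 4·14 = 336; Σxᵢ² = 87; σ²/τ² = 4/9.
β̂_MAP = 336 / (87 + 4/9) = 336/(787/9) = 3024/787 ≈ 3.842.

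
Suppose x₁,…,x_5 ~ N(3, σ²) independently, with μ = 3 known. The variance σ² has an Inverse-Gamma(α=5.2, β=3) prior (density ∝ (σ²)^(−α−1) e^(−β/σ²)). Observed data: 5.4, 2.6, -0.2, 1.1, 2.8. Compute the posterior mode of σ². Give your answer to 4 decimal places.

Sum of squared deviations about the known mean: SS = (5.4−3)² + (2.6−3)² + (-0.2−3)² + (1.1−3)² + (2.8−3)² = 19.81.
The Normal likelihood contributes (σ²)^(−n/2) exp(−SS/(2σ²)), so the posterior is Inverse-Gamma(α + n/2, β + SS/2) = Inverse-Gamma(7.7, 12.905).
The mode of Inverse-Gamma(a, b) is b/(a+1) = 12.905/8.7 ≈ 1.4833.

σ̂²_MAP = 1.4833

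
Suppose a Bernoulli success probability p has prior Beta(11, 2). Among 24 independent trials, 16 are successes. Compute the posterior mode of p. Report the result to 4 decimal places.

Prior: Beta(11, 2).
Data: 16 successes in 24 trials. The binomial likelihood contributes p^16(1−p)^8, so the posterior is Beta(11+16, 2+8) = Beta(27, 10).
For Beta(a, b) with a, b > 1 the mode is (a−1)/(a+b−2) = 26/35 ≈ 0.7429.

p̂_MAP = 0.7429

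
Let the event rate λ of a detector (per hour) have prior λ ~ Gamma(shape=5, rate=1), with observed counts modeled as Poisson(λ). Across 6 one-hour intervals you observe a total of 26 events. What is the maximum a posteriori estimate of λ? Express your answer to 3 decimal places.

λ̂_MAP = 4.286

Σxᵢ = 26, n = 6.
Posterior ∝ λ^4e^(−1λ) · λ^26e^(−6λ) = λ^30e^(−7λ), i.e. Gamma(shape=31, rate=7).
The mode of a Gamma(a, b) with a ≥ 1 (shape–rate) is (a−1)/b = 30/7 ≈ 4.286.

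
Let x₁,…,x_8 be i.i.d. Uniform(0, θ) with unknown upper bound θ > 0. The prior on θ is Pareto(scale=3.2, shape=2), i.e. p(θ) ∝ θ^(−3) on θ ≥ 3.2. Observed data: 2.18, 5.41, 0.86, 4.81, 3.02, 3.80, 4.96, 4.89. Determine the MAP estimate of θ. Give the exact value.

θ̂_MAP = 5.41

The Uniform(0, θ) likelihood is θ^(−n) for θ ≥ max(xᵢ), zero otherwise. Here max(xᵢ) = 5.41.
Posterior ∝ θ^(−3) · θ^(−8) = θ^(−11) on θ ≥ max(3.2, 5.41) = 5.41.
This density is strictly decreasing in θ, so the posterior mode lies at the lower boundary of the support.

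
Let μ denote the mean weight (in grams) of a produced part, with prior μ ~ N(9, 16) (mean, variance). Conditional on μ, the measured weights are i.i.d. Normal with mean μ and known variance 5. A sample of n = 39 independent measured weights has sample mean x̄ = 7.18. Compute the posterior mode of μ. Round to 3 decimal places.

n = 39, x̄ = 7.18.
For a Normal prior and Normal likelihood with known variance, the posterior is Normal; its mode equals its mean, the precision-weighted average.
Prior precision 1/σ₀² = 1/16 = 0.0625; data precision n/σ² = 39/5 = 7.8.
μ̂ = (0.0625·9 + 7.8·7.18) / (0.0625 + 7.8) = 56.5665/7.8625 = 113133/15725 ≈ 7.194.

μ̂_MAP = 7.194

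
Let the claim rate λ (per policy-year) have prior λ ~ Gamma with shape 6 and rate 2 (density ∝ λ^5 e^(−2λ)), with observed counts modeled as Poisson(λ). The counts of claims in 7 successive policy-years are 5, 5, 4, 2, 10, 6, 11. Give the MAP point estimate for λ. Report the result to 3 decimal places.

λ̂_MAP = 5.333

Σxᵢ = 5+5+4+2+10+6+11 = 43, with n = 7.
Posterior ∝ λ^5e^(−2λ) · λ^43e^(−7λ) = λ^48e^(−9λ), i.e. Gamma(shape=49, rate=9).
The mode of a Gamma(a, b) with a ≥ 1 (shape–rate) is (a−1)/b = 48/9 ≈ 5.333.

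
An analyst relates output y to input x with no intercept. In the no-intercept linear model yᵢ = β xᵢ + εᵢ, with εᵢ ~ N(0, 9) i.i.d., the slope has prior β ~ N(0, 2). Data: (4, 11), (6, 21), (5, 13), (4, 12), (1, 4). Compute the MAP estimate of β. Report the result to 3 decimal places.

log p(β | y) = −Σ(yᵢ − βxᵢ)²/(2·9) − β²/(2·2) + const.
Setting the derivative to zero: Σxᵢ(yᵢ − βxᵢ)/9 − β/2 = 0, so β = Σxᵢyᵢ / (Σxᵢ² + σ²/τ²).
Σxᵢyᵢ = 4·11 + 6·21 + 5·13 + 4·12 + 1·4 = 287; Σxᵢ² = 94; σ²/τ² = 4.5.
β̂_MAP = 287 / (94 + 4.5) = 287/98.5 ≈ 2.914.

β̂_MAP = 2.914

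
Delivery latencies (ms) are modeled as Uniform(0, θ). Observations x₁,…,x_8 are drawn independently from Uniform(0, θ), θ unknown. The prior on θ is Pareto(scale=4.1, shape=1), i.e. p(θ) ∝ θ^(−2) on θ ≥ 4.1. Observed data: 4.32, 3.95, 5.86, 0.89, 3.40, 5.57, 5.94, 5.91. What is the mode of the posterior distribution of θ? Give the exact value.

θ̂_MAP = 5.94

The Uniform(0, θ) likelihood is θ^(−n) for θ ≥ max(xᵢ), zero otherwise. Here max(xᵢ) = 5.94.
Posterior ∝ θ^(−2) · θ^(−8) = θ^(−10) on θ ≥ max(4.1, 5.94) = 5.94.
This density is strictly decreasing in θ, so the posterior mode lies at the lower boundary of the support.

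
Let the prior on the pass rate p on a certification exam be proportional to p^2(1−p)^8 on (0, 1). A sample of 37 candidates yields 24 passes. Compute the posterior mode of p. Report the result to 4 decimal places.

The prior density ∝ p^2(1−p)^8 is the kernel of Beta(3, 9).
Data: 24 successes in 37 trials. The binomial likelihood contributes p^24(1−p)^13, so the posterior is Beta(3+24, 9+13) = Beta(27, 22).
For Beta(a, b) with a, b > 1 the mode is (a−1)/(a+b−2) = 26/47 ≈ 0.5532.

p̂_MAP = 0.5532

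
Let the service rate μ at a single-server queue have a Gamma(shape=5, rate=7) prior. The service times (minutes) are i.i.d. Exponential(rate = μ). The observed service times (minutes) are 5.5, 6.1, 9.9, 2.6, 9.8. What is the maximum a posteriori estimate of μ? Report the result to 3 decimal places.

The Exponential(rate=μ) likelihood is ∝ μ^n e^(−μΣtᵢ). Here n = 5 and Σtᵢ = 5.5 + 6.1 + 9.9 + 2.6 + 9.8 = 33.9.
Posterior ∝ μ^4e^(−7μ) · μ^5e^(−33.9μ) = μ^9e^(−40.9μ), i.e. Gamma(10, 40.9).
Mode = (a−1)/b = 9/40.9 ≈ 0.220.

μ̂_MAP = 0.220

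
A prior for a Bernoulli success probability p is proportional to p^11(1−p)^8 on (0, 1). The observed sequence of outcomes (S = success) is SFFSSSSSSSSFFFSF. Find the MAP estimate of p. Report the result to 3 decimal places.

The prior density ∝ p^11(1−p)^8 is the kernel of Beta(12, 9).
Data: 10 successes in 16 trials (from the sequence). The binomial likelihood contributes p^10(1−p)^6, so the posterior is Beta(12+10, 9+6) = Beta(22, 15).
For Beta(a, b) with a, b > 1 the mode is (a−1)/(a+b−2) = 21/35 ≈ 0.600.

p̂_MAP = 0.600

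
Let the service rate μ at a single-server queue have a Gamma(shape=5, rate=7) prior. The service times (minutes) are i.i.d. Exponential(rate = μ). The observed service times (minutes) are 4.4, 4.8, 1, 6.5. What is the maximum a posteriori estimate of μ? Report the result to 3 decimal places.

The Exponential(rate=μ) likelihood is ∝ μ^n e^(−μΣtᵢ). Here n = 4 and Σtᵢ = 4.4 + 4.8 + 1 + 6.5 = 16.7.
Posterior ∝ μ^4e^(−7μ) · μ^4e^(−16.7μ) = μ^8e^(−23.7μ), i.e. Gamma(9, 23.7).
Mode = (a−1)/b = 8/23.7 ≈ 0.338.

μ̂_MAP = 0.338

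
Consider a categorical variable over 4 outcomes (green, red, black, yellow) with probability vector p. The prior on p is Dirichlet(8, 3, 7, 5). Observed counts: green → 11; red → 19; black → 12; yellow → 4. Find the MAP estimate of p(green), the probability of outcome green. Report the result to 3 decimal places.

MAP estimate of p(green) = 0.277

The posterior is Dirichlet(αᵢ + nᵢ) = Dirichlet(19, 22, 19, 9).
For a Dirichlet(a₁,…,a_K) with all aᵢ > 1, the mode has j-th component (aⱼ − 1)/(Σaᵢ − K).
Here Σaᵢ = 69 and K = 4, so p(green) = (19 − 1)/(69 − 4) = 18/65 ≈ 0.277.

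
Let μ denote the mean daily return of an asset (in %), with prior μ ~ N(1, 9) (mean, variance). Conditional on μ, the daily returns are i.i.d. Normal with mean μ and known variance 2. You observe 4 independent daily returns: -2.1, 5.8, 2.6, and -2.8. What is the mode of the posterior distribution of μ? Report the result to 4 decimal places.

n = 4; x̄ = ((-2.1) + 5.8 + 2.6 + (-2.8))/4 = 3.5/4 = 0.875.
For a Normal prior and Normal likelihood with known variance, the posterior is Normal; its mode equals its mean, the precision-weighted average.
Prior precision 1/σ₀² = 1/9; data precision n/σ² = 4/2 = 2.
μ̂ = ((1/9)·1 + 2·0.875) / (1/9 + 2) = (67/36)/(19/9) = 67/76 ≈ 0.8816.

μ̂_MAP = 0.8816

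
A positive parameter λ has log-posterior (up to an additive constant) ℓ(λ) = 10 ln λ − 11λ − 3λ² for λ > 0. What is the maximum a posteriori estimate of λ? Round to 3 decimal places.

ℓ'(λ) = 10/λ − 11 − 6λ. Setting this to zero and multiplying by λ: 6λ² + 11λ − 10 = 0.
λ = (−11 + √(11² + 4·6·10)) / (2·6) = (−11 + √361) / 12 = (−11 + 19)/12 = 2/3.
ℓ''(λ) = −10/λ² − 6 < 0, confirming a maximum.

λ̂_MAP = 0.667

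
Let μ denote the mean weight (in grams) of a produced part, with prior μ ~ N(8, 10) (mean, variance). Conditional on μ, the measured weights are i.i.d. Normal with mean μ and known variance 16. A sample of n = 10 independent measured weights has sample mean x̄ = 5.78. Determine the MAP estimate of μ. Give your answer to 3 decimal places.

μ̂_MAP = 6.086

n = 10, x̄ = 5.78.
For a Normal prior and Normal likelihood with known variance, the posterior is Normal; its mode equals its mean, the precision-weighted average.
Prior precision 1/σ₀² = 1/10 = 0.1; data precision n/σ² = 10/16 = 0.625.
μ̂ = (0.1·8 + 0.625·5.78) / (0.1 + 0.625) = 4.4125/0.725 = 353/58 ≈ 6.086.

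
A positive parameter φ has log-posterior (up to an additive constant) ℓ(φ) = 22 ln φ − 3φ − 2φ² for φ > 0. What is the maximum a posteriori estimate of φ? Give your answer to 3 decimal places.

φ̂_MAP = 2.000

ℓ'(φ) = 22/φ − 3 − 4φ. Setting this to zero and multiplying by φ: 4φ² + 3φ − 22 = 0.
φ = (−3 + √(3² + 4·4·22)) / (2·4) = (−3 + √361) / 8 = (−3 + 19)/8 = 2.
ℓ''(φ) = −22/φ² − 4 < 0, confirming a maximum.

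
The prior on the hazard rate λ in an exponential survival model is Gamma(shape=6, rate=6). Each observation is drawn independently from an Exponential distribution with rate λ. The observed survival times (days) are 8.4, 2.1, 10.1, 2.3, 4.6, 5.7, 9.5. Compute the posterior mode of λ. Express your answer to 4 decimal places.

λ̂_MAP = 0.2464

The Exponential(rate=λ) likelihood is ∝ λ^n e^(−λΣtᵢ). Here n = 7 and Σtᵢ = 8.4 + 2.1 + 10.1 + 2.3 + 4.6 + 5.7 + 9.5 = 42.7.
Posterior ∝ λ^5e^(−6λ) · λ^7e^(−42.7λ) = λ^12e^(−48.7λ), i.e. Gamma(13, 48.7).
Mode = (a−1)/b = 12/48.7 ≈ 0.2464.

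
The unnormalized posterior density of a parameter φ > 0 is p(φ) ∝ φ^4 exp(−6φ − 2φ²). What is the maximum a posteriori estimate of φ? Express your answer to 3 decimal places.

ℓ'(φ) = 4/φ − 6 − 4φ. Setting this to zero and multiplying by φ: 4φ² + 6φ − 4 = 0.
φ = (−6 + √(6² + 4·4·4)) / (2·4) = (−6 + √100) / 8 = (−6 + 10)/8 = 1/2.
ℓ''(φ) = −4/φ² − 4 < 0, confirming a maximum.

φ̂_MAP = 0.500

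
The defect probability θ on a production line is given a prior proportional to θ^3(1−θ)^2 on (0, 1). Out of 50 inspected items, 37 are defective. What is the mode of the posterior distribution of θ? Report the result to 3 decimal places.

The prior density ∝ θ^3(1−θ)^2 is the kernel of Beta(4, 3).
Data: 37 successes in 50 trials. The binomial likelihood contributes θ^37(1−θ)^13, so the posterior is Beta(4+37, 3+13) = Beta(41, 16).
For Beta(a, b) with a, b > 1 the mode is (a−1)/(a+b−2) = 40/55 ≈ 0.727.

θ̂_MAP = 0.727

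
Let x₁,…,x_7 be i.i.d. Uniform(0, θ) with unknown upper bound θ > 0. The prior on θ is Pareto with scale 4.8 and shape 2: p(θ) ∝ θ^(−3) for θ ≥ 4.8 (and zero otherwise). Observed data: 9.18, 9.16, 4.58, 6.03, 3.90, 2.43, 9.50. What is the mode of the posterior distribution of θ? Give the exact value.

θ̂_MAP = 9.50

The Uniform(0, θ) likelihood is θ^(−n) for θ ≥ max(xᵢ), zero otherwise. Here max(xᵢ) = 9.50.
Posterior ∝ θ^(−3) · θ^(−7) = θ^(−10) on θ ≥ max(4.8, 9.50) = 9.50.
This density is strictly decreasing in θ, so the posterior mode lies at the lower boundary of the support.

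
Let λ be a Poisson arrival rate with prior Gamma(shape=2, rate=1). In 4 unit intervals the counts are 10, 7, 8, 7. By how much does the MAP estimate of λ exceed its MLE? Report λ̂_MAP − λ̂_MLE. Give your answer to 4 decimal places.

Σxᵢ = 32. Posterior is Gamma(34, 5); MAP = (34−1)/5 = 33/5 ≈ 6.60000.
MLE = x̄ = 32/4 ≈ 8.00000.
Difference = 33/5 − 32/4 = -7/5 ≈ -1.4000.

MAP − MLE = -1.4000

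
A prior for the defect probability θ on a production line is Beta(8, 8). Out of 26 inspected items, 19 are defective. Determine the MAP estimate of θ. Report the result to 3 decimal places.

Prior: Beta(8, 8).
Data: 19 successes in 26 trials. The binomial likelihood contributes θ^19(1−θ)^7, so the posterior is Beta(8+19, 8+7) = Beta(27, 15).
For Beta(a, b) with a, b > 1 the mode is (a−1)/(a+b−2) = 26/40 ≈ 0.650.

θ̂_MAP = 0.650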